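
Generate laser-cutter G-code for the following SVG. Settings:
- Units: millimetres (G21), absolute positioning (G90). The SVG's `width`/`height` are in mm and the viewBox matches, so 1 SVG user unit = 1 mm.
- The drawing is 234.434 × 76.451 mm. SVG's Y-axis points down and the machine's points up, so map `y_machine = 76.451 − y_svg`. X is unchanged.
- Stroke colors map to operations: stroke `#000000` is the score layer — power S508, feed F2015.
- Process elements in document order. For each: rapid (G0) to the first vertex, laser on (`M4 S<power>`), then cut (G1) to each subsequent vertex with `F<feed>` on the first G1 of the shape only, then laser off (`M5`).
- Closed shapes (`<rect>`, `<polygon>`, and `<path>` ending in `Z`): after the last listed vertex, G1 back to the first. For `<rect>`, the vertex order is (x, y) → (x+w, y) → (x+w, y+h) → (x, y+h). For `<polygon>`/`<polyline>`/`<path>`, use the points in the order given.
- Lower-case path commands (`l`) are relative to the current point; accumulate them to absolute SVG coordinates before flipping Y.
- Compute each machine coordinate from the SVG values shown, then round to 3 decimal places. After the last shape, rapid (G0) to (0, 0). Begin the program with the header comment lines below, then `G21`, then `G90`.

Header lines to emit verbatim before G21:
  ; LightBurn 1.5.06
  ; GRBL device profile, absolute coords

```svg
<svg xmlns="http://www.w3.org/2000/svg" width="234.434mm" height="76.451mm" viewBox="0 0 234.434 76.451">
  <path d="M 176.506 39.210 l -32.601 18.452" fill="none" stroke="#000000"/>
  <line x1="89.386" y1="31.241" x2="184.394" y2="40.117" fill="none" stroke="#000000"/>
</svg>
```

; LightBurn 1.5.06
; GRBL device profile, absolute coords
G21
G90
G0 X176.506 Y37.241
M4 S508
G1 X143.905 Y18.789 F2015
M5
G0 X89.386 Y45.210
M4 S508
G1 X184.394 Y36.334 F2015
M5
G0 X0.000 Y0.000

Since the viewBox matches the mm dimensions, user units are millimetres directly. The only transform is the Y-flip y_m = 76.451 − y_svg.

Shape 1 is a line segment drawn with `<path>`. Its stroke #000000 means score at S508, F2015. After flipping Y the toolpath is (176.506,37.241) → (143.905,18.789).

Shape 2 is a line segment drawn with `<line>`. Its stroke #000000 means score at S508, F2015. After flipping Y the toolpath is (89.386,45.210) → (184.394,36.334).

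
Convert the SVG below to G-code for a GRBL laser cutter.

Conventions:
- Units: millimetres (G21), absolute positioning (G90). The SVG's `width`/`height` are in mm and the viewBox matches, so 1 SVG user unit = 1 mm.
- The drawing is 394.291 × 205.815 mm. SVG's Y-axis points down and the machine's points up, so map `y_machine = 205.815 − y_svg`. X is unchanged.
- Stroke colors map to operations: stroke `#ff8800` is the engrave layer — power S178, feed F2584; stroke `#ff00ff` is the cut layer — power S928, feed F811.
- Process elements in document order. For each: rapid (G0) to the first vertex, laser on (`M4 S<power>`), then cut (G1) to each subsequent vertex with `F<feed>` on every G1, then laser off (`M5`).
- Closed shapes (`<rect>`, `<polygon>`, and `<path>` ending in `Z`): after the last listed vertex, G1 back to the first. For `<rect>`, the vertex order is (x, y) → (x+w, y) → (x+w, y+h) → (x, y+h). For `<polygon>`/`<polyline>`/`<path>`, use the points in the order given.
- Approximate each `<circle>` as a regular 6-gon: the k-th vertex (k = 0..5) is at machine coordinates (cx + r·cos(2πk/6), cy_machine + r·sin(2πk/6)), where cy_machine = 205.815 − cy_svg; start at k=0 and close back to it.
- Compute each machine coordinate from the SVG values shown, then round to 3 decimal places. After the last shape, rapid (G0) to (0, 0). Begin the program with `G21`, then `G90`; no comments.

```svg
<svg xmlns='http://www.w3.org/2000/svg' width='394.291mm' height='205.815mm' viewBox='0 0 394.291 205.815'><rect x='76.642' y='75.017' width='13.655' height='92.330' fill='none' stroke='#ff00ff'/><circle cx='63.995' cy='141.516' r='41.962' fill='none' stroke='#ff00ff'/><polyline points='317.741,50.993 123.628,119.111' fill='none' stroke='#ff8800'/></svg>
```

G21
G90
G0 X76.642 Y130.798
M4 S928
G1 X90.297 Y130.798 F811
G1 X90.297 Y38.468 F811
G1 X76.642 Y38.468 F811
G1 X76.642 Y130.798 F811
M5
G0 X105.957 Y64.299
M4 S928
G1 X84.976 Y100.639 F811
G1 X43.014 Y100.639 F811
G1 X22.033 Y64.299 F811
G1 X43.014 Y27.959 F811
G1 X84.976 Y27.959 F811
G1 X105.957 Y64.299 F811
M5
G0 X317.741 Y154.822
M4 S178
G1 X123.628 Y86.704 F2584
M5
G0 X0.000 Y0.000

1 u = 1 mm; y_m = 205.815 − y.

[1] `<rect>` rectangle, #ff00ff→cut S928 F811: (76.642,130.798) → (90.297,130.798) → (90.297,38.468) → (76.642,38.468) → (76.642,130.798) (closed)

[2] `<circle>` circle, #ff00ff→cut S928 F811: (105.957,64.299) → (84.976,100.639) → (43.014,100.639) → (22.033,64.299) → (43.014,27.959) → (84.976,27.959) → (105.957,64.299) (closed)

[3] `<polyline>` line segment, #ff8800→engrave S178 F2584: (317.741,154.822) → (123.628,86.704)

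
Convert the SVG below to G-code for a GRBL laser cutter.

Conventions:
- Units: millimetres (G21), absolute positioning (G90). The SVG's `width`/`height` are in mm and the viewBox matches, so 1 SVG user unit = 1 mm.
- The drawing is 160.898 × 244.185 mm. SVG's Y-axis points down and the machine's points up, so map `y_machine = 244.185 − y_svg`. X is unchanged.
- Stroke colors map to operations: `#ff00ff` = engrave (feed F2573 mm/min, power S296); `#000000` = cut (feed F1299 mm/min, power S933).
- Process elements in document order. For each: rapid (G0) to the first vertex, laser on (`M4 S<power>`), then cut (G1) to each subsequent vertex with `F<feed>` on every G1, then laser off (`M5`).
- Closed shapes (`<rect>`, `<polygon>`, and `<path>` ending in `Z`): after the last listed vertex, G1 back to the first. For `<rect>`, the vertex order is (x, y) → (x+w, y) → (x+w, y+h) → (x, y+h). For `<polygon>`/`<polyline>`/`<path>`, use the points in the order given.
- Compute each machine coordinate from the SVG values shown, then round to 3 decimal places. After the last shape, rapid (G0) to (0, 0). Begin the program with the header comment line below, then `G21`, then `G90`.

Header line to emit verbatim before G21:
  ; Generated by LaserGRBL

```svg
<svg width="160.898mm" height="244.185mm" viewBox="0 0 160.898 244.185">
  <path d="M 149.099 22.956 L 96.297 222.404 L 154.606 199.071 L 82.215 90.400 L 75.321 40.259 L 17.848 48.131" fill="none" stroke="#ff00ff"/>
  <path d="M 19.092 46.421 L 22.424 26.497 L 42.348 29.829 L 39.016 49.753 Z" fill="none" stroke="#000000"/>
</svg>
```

1 u = 1 mm; y_m = 244.185 − y.

[1] `<path>` open polyline, #ff00ff→engrave S296 F2573: (149.099,221.229) → (96.297,21.781) → (154.606,45.114) → (82.215,153.785) → (75.321,203.926) → (17.848,196.054)

[2] `<path>` regular polygon, #000000→cut S933 F1299: (19.092,197.764) → (22.424,217.688) → (42.348,214.356) → (39.016,194.432) → (19.092,197.764) (closed)

; Generated by LaserGRBL
G21
G90
G0 X149.099 Y221.229
M4 S296
G1 X96.297 Y21.781 F2573
G1 X154.606 Y45.114 F2573
G1 X82.215 Y153.785 F2573
G1 X75.321 Y203.926 F2573
G1 X17.848 Y196.054 F2573
M5
G0 X19.092 Y197.764
M4 S933
G1 X22.424 Y217.688 F1299
G1 X42.348 Y214.356 F1299
G1 X39.016 Y194.432 F1299
G1 X19.092 Y197.764 F1299
M5
G0 X0.000 Y0.000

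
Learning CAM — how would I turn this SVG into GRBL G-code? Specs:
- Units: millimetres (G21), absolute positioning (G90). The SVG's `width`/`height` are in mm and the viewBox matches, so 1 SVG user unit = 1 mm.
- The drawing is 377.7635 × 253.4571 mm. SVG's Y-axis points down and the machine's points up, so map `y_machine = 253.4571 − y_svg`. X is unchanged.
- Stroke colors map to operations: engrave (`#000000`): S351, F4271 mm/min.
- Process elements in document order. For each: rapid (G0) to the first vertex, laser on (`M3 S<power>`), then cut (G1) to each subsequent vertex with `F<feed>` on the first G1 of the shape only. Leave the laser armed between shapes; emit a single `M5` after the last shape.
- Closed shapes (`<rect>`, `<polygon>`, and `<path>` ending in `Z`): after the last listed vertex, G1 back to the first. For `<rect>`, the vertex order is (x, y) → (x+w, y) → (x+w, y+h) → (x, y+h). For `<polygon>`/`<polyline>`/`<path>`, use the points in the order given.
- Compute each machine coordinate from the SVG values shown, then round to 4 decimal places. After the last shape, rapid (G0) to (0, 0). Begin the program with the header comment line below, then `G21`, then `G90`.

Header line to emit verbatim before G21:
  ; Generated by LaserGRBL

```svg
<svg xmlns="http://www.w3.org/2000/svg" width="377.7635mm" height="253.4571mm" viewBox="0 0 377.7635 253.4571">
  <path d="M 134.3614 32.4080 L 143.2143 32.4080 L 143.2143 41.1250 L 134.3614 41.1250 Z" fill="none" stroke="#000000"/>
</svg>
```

; Generated by LaserGRBL
G21
G90
G0 X134.3614 Y221.0491
M3 S351
G1 X143.2143 Y221.0491 F4271
G1 X143.2143 Y212.3321
G1 X134.3614 Y212.3321
G1 X134.3614 Y221.0491
M5
G0 X0.0000 Y0.0000

Since the viewBox matches the mm dimensions, user units are millimetres directly. The only transform is the Y-flip y_m = 253.4571 − y_svg.

Shape 1 is a rectangle drawn with `<path>`. Its stroke #000000 means engrave at S351, F4271. After flipping Y the toolpath is (134.3614,221.0491) → (143.2143,221.0491) → (143.2143,212.3321) → (134.3614,212.3321) → (134.3614,221.0491), returning to the start.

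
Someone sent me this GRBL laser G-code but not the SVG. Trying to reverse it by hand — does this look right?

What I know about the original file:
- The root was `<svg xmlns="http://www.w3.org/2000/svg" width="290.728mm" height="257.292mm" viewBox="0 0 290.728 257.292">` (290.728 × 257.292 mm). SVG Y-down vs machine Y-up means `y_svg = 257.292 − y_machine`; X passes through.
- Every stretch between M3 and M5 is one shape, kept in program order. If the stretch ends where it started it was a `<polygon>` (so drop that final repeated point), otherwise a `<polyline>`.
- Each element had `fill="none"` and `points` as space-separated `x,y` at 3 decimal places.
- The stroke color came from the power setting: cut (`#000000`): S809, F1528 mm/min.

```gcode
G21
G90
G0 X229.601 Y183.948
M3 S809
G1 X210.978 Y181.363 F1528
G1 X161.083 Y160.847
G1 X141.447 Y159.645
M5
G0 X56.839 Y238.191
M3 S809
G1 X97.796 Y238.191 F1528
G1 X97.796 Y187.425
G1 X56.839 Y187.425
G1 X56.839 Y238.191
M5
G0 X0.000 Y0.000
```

<svg xmlns="http://www.w3.org/2000/svg" width="290.728mm" height="257.292mm" viewBox="0 0 290.728 257.292">
  <polyline points="229.601,73.344 210.978,75.929 161.083,96.445 141.447,97.647" fill="none" stroke="#000000"/>
  <polygon points="56.839,19.101 97.796,19.101 97.796,69.867 56.839,69.867" fill="none" stroke="#000000"/>
</svg>

Machine Y-up, SVG Y-down with viewBox height 257.292, so y_svg = 257.292 − y_machine; X carries over. Every run uses S809, so all elements get stroke `#000000` (cut).

Run 1: The run is open, so emit a `<polyline>` with points (Y-flipped): 229.601,73.344 210.978,75.929 161.083,96.445 141.447,97.647.

Run 2: The run returns to its start, so emit a `<polygon>` with points (Y-flipped): 56.839,19.101 97.796,19.101 97.796,69.867 56.839,69.867.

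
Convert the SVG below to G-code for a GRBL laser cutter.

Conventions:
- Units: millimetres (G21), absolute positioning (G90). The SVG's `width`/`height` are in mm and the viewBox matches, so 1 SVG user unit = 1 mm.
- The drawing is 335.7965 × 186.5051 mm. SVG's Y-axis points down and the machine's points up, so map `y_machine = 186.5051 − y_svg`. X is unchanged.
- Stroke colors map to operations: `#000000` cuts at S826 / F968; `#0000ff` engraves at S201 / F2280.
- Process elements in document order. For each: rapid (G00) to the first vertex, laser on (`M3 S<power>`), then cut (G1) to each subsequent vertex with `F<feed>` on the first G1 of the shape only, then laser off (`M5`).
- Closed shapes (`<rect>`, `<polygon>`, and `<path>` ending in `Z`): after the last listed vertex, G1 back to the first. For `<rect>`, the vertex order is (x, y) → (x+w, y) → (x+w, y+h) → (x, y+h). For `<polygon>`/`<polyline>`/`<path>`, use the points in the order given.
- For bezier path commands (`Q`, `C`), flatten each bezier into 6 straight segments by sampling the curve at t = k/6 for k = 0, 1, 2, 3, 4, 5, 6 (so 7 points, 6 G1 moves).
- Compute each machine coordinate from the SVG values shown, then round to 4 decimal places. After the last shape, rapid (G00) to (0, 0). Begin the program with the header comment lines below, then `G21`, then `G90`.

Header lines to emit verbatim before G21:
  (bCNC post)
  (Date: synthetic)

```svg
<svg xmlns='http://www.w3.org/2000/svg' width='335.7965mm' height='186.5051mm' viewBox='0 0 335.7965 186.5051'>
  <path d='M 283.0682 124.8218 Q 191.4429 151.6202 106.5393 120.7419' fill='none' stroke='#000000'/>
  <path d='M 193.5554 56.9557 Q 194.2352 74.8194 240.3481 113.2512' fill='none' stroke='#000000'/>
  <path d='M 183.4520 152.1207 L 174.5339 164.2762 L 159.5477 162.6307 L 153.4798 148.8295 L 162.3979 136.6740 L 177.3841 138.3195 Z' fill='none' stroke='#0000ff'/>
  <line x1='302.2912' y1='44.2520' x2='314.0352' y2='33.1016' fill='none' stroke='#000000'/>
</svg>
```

(bCNC post)
(Date: synthetic)
G21
G90
G00 X283.0682 Y61.6833
M3 S826
G1 X252.7131 Y54.3526 F968
G1 X222.7315 Y50.2262
G1 X193.1233 Y49.3041
G1 X163.8886 Y51.5862
G1 X135.0272 Y57.0726
G1 X106.5393 Y65.7632
M5
G00 X193.5554 Y129.5494
M3 S826
G1 X195.0440 Y123.0235 F968
G1 X199.0567 Y115.3549
G1 X205.5935 Y106.5437
G1 X214.6543 Y96.5898
G1 X226.2392 Y85.4932
G1 X240.3481 Y73.2539
M5
G00 X183.4520 Y34.3844
M3 S201
G1 X174.5339 Y22.2289 F2280
G1 X159.5477 Y23.8744
G1 X153.4798 Y37.6756
G1 X162.3979 Y49.8311
G1 X177.3841 Y48.1856
G1 X183.4520 Y34.3844
M5
G00 X302.2912 Y142.2531
M3 S826
G1 X314.0352 Y153.4035 F968
M5
G00 X0.0000 Y0.0000

1 u = 1 mm; y_m = 186.5051 − y.

[1] `<path>` quadratic bezier, #000000→cut S826 F968: (283.0682,61.6833) → (252.7131,54.3526) → (222.7315,50.2262) → (193.1233,49.3041) → (163.8886,51.5862) → (135.0272,57.0726) → (106.5393,65.7632)

[2] `<path>` quadratic bezier, #000000→cut S826 F968: (193.5554,129.5494) → (195.0440,123.0235) → (199.0567,115.3549) → (205.5935,106.5437) → (214.6543,96.5898) → (226.2392,85.4932) → (240.3481,73.2539)

[3] `<path>` regular polygon, #0000ff→engrave S201 F2280: (183.4520,34.3844) → (174.5339,22.2289) → (159.5477,23.8744) → (153.4798,37.6756) → (162.3979,49.8311) → (177.3841,48.1856) → (183.4520,34.3844) (closed)

[4] `<line>` line segment, #000000→cut S826 F968: (302.2912,142.2531) → (314.0352,153.4035)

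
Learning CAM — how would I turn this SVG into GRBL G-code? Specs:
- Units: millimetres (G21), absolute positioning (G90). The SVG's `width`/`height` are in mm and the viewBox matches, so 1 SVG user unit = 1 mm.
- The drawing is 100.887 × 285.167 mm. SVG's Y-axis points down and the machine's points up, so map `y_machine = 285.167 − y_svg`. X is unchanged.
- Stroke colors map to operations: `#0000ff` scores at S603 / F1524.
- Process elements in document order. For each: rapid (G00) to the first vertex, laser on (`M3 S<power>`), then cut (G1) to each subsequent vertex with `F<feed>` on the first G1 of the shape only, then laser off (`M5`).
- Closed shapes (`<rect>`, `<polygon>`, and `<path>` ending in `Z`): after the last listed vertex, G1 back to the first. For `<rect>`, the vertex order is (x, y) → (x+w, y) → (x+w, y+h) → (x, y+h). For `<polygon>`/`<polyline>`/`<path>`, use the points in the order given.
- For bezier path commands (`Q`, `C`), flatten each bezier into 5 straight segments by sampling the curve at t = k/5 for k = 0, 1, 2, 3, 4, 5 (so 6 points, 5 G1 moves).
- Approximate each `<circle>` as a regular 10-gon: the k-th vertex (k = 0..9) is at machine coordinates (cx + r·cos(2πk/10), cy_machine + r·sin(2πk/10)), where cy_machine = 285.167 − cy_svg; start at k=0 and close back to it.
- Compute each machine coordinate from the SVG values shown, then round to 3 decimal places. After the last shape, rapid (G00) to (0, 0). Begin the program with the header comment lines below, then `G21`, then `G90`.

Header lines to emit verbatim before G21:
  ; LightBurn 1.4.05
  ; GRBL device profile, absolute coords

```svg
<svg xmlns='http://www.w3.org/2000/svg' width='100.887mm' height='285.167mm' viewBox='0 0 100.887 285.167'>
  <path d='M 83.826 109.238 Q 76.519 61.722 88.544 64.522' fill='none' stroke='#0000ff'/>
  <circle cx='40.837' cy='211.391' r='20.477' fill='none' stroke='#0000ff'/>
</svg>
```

; LightBurn 1.4.05
; GRBL device profile, absolute coords
G21
G90
G00 X83.826 Y175.929
M3 S603
G1 X81.676 Y192.923 F1524
G1 X81.074 Y205.891
G1 X82.017 Y214.834
G1 X84.507 Y219.752
G1 X88.544 Y220.645
M5
G00 X61.314 Y73.776
M3 S603
G1 X57.403 Y85.812 F1524
G1 X47.165 Y93.251
G1 X34.509 Y93.251
G1 X24.271 Y85.812
G1 X20.360 Y73.776
G1 X24.271 Y61.740
G1 X34.509 Y54.301
G1 X47.165 Y54.301
G1 X57.403 Y61.740
G1 X61.314 Y73.776
M5
G00 X0.000 Y0.000

Since the viewBox matches the mm dimensions, user units are millimetres directly. The only transform is the Y-flip y_m = 285.167 − y_svg.

Shape 1 is a quadratic bezier drawn with `<path>`. Its stroke #0000ff means score at S603, F1524. After flipping Y the toolpath is (83.826,175.929) → (81.676,192.923) → (81.074,205.891) → (82.017,214.834) → (84.507,219.752) → (88.544,220.645).

Shape 2 is a circle drawn with `<circle>`. Its stroke #0000ff means score at S603, F1524. After flipping Y the toolpath is (61.314,73.776) → (57.403,85.812) → (47.165,93.251) → (34.509,93.251) → (24.271,85.812) → (20.360,73.776) → (24.271,61.740) → (34.509,54.301) → (47.165,54.301) → (57.403,61.740) → (61.314,73.776), returning to the start.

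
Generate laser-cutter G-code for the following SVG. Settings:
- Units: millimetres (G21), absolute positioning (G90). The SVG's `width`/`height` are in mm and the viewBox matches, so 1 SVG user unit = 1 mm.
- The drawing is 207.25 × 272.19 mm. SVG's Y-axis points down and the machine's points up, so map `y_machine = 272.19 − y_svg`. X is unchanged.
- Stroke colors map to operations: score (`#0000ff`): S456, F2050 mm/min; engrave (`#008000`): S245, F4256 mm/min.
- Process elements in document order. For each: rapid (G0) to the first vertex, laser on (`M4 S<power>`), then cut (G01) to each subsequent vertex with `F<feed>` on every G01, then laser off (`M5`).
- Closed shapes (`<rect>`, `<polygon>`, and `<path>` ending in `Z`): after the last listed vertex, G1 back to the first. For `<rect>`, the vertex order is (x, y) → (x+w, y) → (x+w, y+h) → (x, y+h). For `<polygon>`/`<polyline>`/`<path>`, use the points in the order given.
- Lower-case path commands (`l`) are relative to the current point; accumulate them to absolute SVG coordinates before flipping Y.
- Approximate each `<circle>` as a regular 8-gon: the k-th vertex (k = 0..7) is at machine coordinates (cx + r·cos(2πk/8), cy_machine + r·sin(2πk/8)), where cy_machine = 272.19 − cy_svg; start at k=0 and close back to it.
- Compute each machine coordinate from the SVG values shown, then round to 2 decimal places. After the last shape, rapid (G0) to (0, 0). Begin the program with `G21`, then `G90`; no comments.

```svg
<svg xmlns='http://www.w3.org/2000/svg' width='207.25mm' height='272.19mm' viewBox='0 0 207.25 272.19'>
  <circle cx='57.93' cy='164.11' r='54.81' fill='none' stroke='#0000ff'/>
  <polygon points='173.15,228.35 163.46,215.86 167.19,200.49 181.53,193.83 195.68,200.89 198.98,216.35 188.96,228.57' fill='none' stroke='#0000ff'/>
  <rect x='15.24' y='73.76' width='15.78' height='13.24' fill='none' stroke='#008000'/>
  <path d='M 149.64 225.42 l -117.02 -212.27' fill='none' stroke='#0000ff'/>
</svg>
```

G21
G90
G0 X112.74 Y108.08
M4 S456
G01 X96.69 Y146.84 F2050
G01 X57.93 Y162.89 F2050
G01 X19.17 Y146.84 F2050
G01 X3.12 Y108.08 F2050
G01 X19.17 Y69.32 F2050
G01 X57.93 Y53.27 F2050
G01 X96.69 Y69.32 F2050
G01 X112.74 Y108.08 F2050
M5
G0 X173.15 Y43.84
M4 S456
G01 X163.46 Y56.33 F2050
G01 X167.19 Y71.70 F2050
G01 X181.53 Y78.36 F2050
G01 X195.68 Y71.30 F2050
G01 X198.98 Y55.84 F2050
G01 X188.96 Y43.62 F2050
G01 X173.15 Y43.84 F2050
M5
G0 X15.24 Y198.43
M4 S245
G01 X31.02 Y198.43 F4256
G01 X31.02 Y185.19 F4256
G01 X15.24 Y185.19 F4256
G01 X15.24 Y198.43 F4256
M5
G0 X149.64 Y46.77
M4 S456
G01 X32.62 Y259.04 F2050
M5
G0 X0.00 Y0.00

Since the viewBox matches the mm dimensions, user units are millimetres directly. The only transform is the Y-flip y_m = 272.19 − y_svg.

Shape 1 is a circle drawn with `<circle>`. Its stroke #0000ff means score at S456, F2050. After flipping Y the toolpath is (112.74,108.08) → (96.69,146.84) → (57.93,162.89) → (19.17,146.84) → (3.12,108.08) → (19.17,69.32) → (57.93,53.27) → (96.69,69.32) → (112.74,108.08), returning to the start.

Shape 2 is a regular polygon drawn with `<polygon>`. Its stroke #0000ff means score at S456, F2050. After flipping Y the toolpath is (173.15,43.84) → (163.46,56.33) → (167.19,71.70) → (181.53,78.36) → (195.68,71.30) → (198.98,55.84) → (188.96,43.62) → (173.15,43.84), returning to the start.

Shape 3 is a rectangle drawn with `<rect>`. Its stroke #008000 means engrave at S245, F4256. After flipping Y the toolpath is (15.24,198.43) → (31.02,198.43) → (31.02,185.19) → (15.24,185.19) → (15.24,198.43), returning to the start.

Shape 4 is a line segment drawn with `<path>`. Its stroke #0000ff means score at S456, F2050. After flipping Y the toolpath is (149.64,46.77) → (32.62,259.04).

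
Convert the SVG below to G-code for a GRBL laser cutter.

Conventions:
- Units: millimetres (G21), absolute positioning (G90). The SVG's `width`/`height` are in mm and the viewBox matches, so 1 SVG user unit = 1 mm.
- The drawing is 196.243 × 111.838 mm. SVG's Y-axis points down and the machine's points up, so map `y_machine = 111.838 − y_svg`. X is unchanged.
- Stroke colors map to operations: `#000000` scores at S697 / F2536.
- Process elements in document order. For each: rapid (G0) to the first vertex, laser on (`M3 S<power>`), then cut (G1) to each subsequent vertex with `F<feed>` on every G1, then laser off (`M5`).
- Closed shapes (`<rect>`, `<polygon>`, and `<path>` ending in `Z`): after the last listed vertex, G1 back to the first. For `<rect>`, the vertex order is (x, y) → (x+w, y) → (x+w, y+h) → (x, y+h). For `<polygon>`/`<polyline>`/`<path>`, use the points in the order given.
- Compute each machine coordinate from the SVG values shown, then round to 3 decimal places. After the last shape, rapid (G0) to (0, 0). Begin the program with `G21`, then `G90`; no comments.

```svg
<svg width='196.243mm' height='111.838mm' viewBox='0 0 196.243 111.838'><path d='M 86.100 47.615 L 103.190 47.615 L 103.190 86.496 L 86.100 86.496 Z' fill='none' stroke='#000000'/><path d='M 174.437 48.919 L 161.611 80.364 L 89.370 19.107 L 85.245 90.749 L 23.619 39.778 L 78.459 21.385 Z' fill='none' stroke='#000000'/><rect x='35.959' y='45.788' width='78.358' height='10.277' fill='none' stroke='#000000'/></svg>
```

G21
G90
G0 X86.100 Y64.223
M3 S697
G1 X103.190 Y64.223 F2536
G1 X103.190 Y25.342 F2536
G1 X86.100 Y25.342 F2536
G1 X86.100 Y64.223 F2536
M5
G0 X174.437 Y62.919
M3 S697
G1 X161.611 Y31.474 F2536
G1 X89.370 Y92.731 F2536
G1 X85.245 Y21.089 F2536
G1 X23.619 Y72.060 F2536
G1 X78.459 Y90.453 F2536
G1 X174.437 Y62.919 F2536
M5
G0 X35.959 Y66.050
M3 S697
G1 X114.317 Y66.050 F2536
G1 X114.317 Y55.773 F2536
G1 X35.959 Y55.773 F2536
G1 X35.959 Y66.050 F2536
M5
G0 X0.000 Y0.000

viewBox `0 0 196.243 111.838` with mm width/height → 1 unit = 1 mm. Flip: y_m = 111.838 − y_svg.

**Shape 1** — `<path>` rectangle, stroke `#000000` → score (S697, F2536). Machine vertices: (86.100,64.223) → (103.190,64.223) → (103.190,25.342) → (86.100,25.342) → (86.100,64.223). Closed: final G1 returns to the first vertex.

**Shape 2** — `<path>` closed polygon, stroke `#000000` → score (S697, F2536). Machine vertices: (174.437,62.919) → (161.611,31.474) → (89.370,92.731) → (85.245,21.089) → (23.619,72.060) → (78.459,90.453) → (174.437,62.919). Closed: final G1 returns to the first vertex.

**Shape 3** — `<rect>` rectangle, stroke `#000000` → score (S697, F2536). Machine vertices: (35.959,66.050) → (114.317,66.050) → (114.317,55.773) → (35.959,55.773) → (35.959,66.050). Closed: final G1 returns to the first vertex.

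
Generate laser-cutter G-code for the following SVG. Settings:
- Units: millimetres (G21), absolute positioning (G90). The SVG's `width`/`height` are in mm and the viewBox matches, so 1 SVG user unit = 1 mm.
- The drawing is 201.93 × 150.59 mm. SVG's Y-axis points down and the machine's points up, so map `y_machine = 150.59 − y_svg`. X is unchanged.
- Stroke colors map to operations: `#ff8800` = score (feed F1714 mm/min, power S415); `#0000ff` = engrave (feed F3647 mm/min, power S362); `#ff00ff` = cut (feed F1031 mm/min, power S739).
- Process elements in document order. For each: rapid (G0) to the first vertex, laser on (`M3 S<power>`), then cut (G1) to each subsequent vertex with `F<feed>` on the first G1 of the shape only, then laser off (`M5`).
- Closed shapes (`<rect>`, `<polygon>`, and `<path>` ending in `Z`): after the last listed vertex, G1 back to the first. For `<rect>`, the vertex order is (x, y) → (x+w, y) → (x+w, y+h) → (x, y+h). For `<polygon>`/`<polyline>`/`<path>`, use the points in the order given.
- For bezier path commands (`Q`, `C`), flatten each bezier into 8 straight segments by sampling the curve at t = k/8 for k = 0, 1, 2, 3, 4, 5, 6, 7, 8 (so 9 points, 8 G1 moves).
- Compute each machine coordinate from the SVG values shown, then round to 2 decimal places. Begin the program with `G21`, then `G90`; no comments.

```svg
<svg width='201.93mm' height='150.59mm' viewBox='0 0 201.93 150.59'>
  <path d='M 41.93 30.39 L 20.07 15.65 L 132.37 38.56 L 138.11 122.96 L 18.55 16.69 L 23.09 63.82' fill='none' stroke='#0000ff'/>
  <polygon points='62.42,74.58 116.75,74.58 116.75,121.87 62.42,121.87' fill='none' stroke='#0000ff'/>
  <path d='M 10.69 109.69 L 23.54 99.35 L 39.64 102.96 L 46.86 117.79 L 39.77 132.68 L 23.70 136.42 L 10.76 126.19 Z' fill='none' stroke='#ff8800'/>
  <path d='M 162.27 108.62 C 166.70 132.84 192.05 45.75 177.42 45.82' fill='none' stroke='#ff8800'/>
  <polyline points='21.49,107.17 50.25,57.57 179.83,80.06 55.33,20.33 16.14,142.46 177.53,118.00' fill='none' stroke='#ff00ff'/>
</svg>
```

viewBox `0 0 201.93 150.59` with mm width/height → 1 unit = 1 mm. Flip: y_m = 150.59 − y_svg.

**Shape 1** — `<path>` open polyline, stroke `#0000ff` → engrave (S362, F3647). Machine vertices: (41.93,120.20) → (20.07,134.94) → (132.37,112.03) → (138.11,27.63) → (18.55,133.90) → (23.09,86.77). Open path.

**Shape 2** — `<polygon>` rectangle, stroke `#0000ff` → engrave (S362, F3647). Machine vertices: (62.42,76.01) → (116.75,76.01) → (116.75,28.72) → (62.42,28.72) → (62.42,76.01). Closed: final G1 returns to the first vertex.

**Shape 3** — `<path>` regular polygon, stroke `#ff8800` → score (S415, F1714). Machine vertices: (10.69,40.90) → (23.54,51.24) → (39.64,47.63) → (46.86,32.80) → (39.77,17.91) → (23.70,14.17) → (10.76,24.40) → (10.69,40.90). Closed: final G1 returns to the first vertex.

**Shape 4** — `<path>` cubic bezier, stroke `#ff8800` → score (S415, F1714). Control points (SVG): P0=(162.27,108.62), P1=(166.70,132.84), P2=(192.05,45.75), P3=(177.42,45.82); sampled at t=k/8. Machine vertices: (162.27,41.97) → (164.79,37.72) → (168.56,41.57) → (172.87,51.22) → (176.99,64.31) → (180.22,78.54) → (181.85,91.58) → (181.15,101.10) → (177.42,104.77). Open path.

**Shape 5** — `<polyline>` open polyline, stroke `#ff00ff` → cut (S739, F1031). Machine vertices: (21.49,43.42) → (50.25,93.02) → (179.83,70.53) → (55.33,130.26) → (16.14,8.13) → (177.53,32.59). Open path.

G21
G90
G0 X41.93 Y120.20
M3 S362
G1 X20.07 Y134.94 F3647
G1 X132.37 Y112.03
G1 X138.11 Y27.63
G1 X18.55 Y133.90
G1 X23.09 Y86.77
M5
G0 X62.42 Y76.01
M3 S362
G1 X116.75 Y76.01 F3647
G1 X116.75 Y28.72
G1 X62.42 Y28.72
G1 X62.42 Y76.01
M5
G0 X10.69 Y40.90
M3 S415
G1 X23.54 Y51.24 F1714
G1 X39.64 Y47.63
G1 X46.86 Y32.80
G1 X39.77 Y17.91
G1 X23.70 Y14.17
G1 X10.76 Y24.40
G1 X10.69 Y40.90
M5
G0 X162.27 Y41.97
M3 S415
G1 X164.79 Y37.72 F1714
G1 X168.56 Y41.57
G1 X172.87 Y51.22
G1 X176.99 Y64.31
G1 X180.22 Y78.54
G1 X181.85 Y91.58
G1 X181.15 Y101.10
G1 X177.42 Y104.77
M5
G0 X21.49 Y43.42
M3 S739
G1 X50.25 Y93.02 F1031
G1 X179.83 Y70.53
G1 X55.33 Y130.26
G1 X16.14 Y8.13
G1 X177.53 Y32.59
M5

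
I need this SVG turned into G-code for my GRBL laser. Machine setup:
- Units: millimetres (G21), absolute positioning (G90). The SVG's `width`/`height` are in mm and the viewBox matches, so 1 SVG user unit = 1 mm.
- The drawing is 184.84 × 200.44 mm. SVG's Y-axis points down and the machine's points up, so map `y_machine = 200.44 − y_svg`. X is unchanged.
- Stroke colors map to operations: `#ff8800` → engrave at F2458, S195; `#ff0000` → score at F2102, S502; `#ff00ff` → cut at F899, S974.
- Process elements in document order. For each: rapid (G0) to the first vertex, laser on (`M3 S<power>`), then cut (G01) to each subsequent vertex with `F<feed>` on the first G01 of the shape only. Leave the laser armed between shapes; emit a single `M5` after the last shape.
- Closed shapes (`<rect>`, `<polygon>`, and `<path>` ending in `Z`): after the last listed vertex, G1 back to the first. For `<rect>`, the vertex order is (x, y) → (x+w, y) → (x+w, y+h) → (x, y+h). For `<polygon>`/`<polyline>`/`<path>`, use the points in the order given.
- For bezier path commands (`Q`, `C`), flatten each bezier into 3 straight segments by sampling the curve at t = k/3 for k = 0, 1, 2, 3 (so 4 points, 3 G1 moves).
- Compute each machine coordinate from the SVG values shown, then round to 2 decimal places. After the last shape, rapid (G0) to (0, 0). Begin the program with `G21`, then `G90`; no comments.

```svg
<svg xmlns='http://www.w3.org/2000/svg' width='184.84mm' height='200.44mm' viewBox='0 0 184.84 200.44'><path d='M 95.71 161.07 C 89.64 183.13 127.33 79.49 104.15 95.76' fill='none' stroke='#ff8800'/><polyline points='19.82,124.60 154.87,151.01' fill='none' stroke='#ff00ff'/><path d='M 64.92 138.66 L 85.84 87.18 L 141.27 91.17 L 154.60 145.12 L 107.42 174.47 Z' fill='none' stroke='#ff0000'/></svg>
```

G21
G90
G0 X95.71 Y39.37
M3 S195
G01 X100.35 Y50.11 F2458
G01 X110.92 Y90.08
G01 X104.15 Y104.68
G0 X19.82 Y75.84
M3 S974
G01 X154.87 Y49.43 F899
G0 X64.92 Y61.78
M3 S502
G01 X85.84 Y113.26 F2102
G01 X141.27 Y109.27
G01 X154.60 Y55.32
G01 X107.42 Y25.97
G01 X64.92 Y61.78
M5
G0 X0.00 Y0.00

viewBox `0 0 184.84 200.44` with mm width/height → 1 unit = 1 mm. Flip: y_m = 200.44 − y_svg.

**Shape 1** — `<path>` cubic bezier, stroke `#ff8800` → engrave (S195, F2458). Control points (SVG): P0=(95.71,161.07), P1=(89.64,183.13), P2=(127.33,79.49), P3=(104.15,95.76); sampled at t=k/3. Machine vertices: (95.71,39.37) → (100.35,50.11) → (110.92,90.08) → (104.15,104.68). Open path.

**Shape 2** — `<polyline>` line segment, stroke `#ff00ff` → cut (S974, F899). Machine vertices: (19.82,75.84) → (154.87,49.43). Open path.

**Shape 3** — `<path>` regular polygon, stroke `#ff0000` → score (S502, F2102). Machine vertices: (64.92,61.78) → (85.84,113.26) → (141.27,109.27) → (154.60,55.32) → (107.42,25.97) → (64.92,61.78). Closed: final G1 returns to the first vertex.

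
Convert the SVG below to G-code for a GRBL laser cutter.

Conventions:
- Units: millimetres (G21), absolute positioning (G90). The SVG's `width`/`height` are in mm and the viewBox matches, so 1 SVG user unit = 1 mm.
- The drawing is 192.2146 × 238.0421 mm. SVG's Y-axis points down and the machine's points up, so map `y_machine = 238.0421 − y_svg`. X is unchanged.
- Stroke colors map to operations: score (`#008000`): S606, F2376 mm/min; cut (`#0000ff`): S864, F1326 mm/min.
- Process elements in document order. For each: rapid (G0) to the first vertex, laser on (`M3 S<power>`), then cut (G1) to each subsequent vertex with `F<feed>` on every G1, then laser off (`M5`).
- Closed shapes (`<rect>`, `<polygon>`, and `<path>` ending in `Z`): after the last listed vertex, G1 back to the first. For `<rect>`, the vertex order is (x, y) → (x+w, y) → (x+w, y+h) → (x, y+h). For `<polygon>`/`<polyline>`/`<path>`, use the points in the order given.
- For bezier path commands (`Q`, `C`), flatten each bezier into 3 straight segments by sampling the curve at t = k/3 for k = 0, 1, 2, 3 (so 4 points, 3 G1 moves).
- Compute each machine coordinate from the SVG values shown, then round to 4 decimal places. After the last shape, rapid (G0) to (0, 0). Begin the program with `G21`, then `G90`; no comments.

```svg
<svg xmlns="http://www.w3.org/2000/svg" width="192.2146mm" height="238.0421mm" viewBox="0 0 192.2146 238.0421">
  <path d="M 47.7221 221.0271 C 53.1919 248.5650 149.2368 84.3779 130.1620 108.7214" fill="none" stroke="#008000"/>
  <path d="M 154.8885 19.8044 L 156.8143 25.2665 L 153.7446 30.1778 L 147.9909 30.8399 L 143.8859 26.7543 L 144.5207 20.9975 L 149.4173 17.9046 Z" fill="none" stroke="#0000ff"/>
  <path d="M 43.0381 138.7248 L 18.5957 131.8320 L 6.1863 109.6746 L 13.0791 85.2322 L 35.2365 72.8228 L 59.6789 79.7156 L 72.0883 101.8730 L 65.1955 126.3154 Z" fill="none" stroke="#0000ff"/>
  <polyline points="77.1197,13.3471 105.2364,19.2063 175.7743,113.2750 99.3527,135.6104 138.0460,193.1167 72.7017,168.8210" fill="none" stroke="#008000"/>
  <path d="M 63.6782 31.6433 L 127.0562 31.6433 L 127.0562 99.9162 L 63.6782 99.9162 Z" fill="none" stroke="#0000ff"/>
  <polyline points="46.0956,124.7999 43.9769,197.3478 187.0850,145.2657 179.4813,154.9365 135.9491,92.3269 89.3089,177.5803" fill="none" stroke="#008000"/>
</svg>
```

Since the viewBox matches the mm dimensions, user units are millimetres directly. The only transform is the Y-flip y_m = 238.0421 − y_svg.

Shape 1 is a cubic bezier drawn with `<path>`. Its stroke #008000 means score at S606, F2376. After flipping Y the toolpath is (47.7221,17.0150) → (75.7653,39.3019) → (118.4819,104.9042) → (130.1620,129.3207).

Shape 2 is a regular polygon drawn with `<path>`. Its stroke #0000ff means cut at S864, F1326. After flipping Y the toolpath is (154.8885,218.2377) → (156.8143,212.7756) → (153.7446,207.8643) → (147.9909,207.2022) → (143.8859,211.2878) → (144.5207,217.0446) → (149.4173,220.1375) → (154.8885,218.2377), returning to the start.

Shape 3 is a regular polygon drawn with `<path>`. Its stroke #0000ff means cut at S864, F1326. After flipping Y the toolpath is (43.0381,99.3173) → (18.5957,106.2101) → (6.1863,128.3675) → (13.0791,152.8099) → (35.2365,165.2193) → (59.6789,158.3265) → (72.0883,136.1691) → (65.1955,111.7267) → (43.0381,99.3173), returning to the start.

Shape 4 is a open polyline drawn with `<polyline>`. Its stroke #008000 means score at S606, F2376. After flipping Y the toolpath is (77.1197,224.6950) → (105.2364,218.8358) → (175.7743,124.7671) → (99.3527,102.4317) → (138.0460,44.9254) → (72.7017,69.2211).

Shape 5 is a rectangle drawn with `<path>`. Its stroke #0000ff means cut at S864, F1326. After flipping Y the toolpath is (63.6782,206.3988) → (127.0562,206.3988) → (127.0562,138.1259) → (63.6782,138.1259) → (63.6782,206.3988), returning to the start.

Shape 6 is a open polyline drawn with `<polyline>`. Its stroke #008000 means score at S606, F2376. After flipping Y the toolpath is (46.0956,113.2422) → (43.9769,40.6943) → (187.0850,92.7764) → (179.4813,83.1056) → (135.9491,145.7152) → (89.3089,60.4618).

G21
G90
G0 X47.7221 Y17.0150
M3 S606
G1 X75.7653 Y39.3019 F2376
G1 X118.4819 Y104.9042 F2376
G1 X130.1620 Y129.3207 F2376
M5
G0 X154.8885 Y218.2377
M3 S864
G1 X156.8143 Y212.7756 F1326
G1 X153.7446 Y207.8643 F1326
G1 X147.9909 Y207.2022 F1326
G1 X143.8859 Y211.2878 F1326
G1 X144.5207 Y217.0446 F1326
G1 X149.4173 Y220.1375 F1326
G1 X154.8885 Y218.2377 F1326
M5
G0 X43.0381 Y99.3173
M3 S864
G1 X18.5957 Y106.2101 F1326
G1 X6.1863 Y128.3675 F1326
G1 X13.0791 Y152.8099 F1326
G1 X35.2365 Y165.2193 F1326
G1 X59.6789 Y158.3265 F1326
G1 X72.0883 Y136.1691 F1326
G1 X65.1955 Y111.7267 F1326
G1 X43.0381 Y99.3173 F1326
M5
G0 X77.1197 Y224.6950
M3 S606
G1 X105.2364 Y218.8358 F2376
G1 X175.7743 Y124.7671 F2376
G1 X99.3527 Y102.4317 F2376
G1 X138.0460 Y44.9254 F2376
G1 X72.7017 Y69.2211 F2376
M5
G0 X63.6782 Y206.3988
M3 S864
G1 X127.0562 Y206.3988 F1326
G1 X127.0562 Y138.1259 F1326
G1 X63.6782 Y138.1259 F1326
G1 X63.6782 Y206.3988 F1326
M5
G0 X46.0956 Y113.2422
M3 S606
G1 X43.9769 Y40.6943 F2376
G1 X187.0850 Y92.7764 F2376
G1 X179.4813 Y83.1056 F2376
G1 X135.9491 Y145.7152 F2376
G1 X89.3089 Y60.4618 F2376
M5
G0 X0.0000 Y0.0000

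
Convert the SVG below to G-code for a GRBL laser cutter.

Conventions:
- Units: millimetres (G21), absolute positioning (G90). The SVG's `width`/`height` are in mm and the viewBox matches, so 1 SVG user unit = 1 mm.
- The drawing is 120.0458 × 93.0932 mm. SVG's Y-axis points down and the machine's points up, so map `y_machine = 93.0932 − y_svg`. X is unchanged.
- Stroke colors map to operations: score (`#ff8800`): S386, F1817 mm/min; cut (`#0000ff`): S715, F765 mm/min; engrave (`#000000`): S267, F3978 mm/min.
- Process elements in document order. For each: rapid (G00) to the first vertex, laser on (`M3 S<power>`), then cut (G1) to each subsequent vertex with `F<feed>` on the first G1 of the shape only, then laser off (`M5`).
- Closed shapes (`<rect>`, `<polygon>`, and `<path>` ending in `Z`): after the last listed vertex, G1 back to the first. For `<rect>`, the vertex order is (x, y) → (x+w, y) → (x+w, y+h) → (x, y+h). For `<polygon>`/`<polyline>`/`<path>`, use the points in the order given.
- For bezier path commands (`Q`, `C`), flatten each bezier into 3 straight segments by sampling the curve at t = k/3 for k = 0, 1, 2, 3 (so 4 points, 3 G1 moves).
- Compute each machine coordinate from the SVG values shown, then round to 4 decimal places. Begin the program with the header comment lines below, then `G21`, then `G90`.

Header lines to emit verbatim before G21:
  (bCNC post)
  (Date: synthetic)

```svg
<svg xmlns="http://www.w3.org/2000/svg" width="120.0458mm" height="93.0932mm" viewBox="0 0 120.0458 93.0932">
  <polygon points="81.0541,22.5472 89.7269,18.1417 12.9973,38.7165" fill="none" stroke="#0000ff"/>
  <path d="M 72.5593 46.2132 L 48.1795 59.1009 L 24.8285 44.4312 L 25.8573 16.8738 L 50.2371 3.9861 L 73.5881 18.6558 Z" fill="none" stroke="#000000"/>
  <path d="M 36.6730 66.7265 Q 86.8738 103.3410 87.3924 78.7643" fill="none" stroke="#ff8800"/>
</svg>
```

viewBox `0 0 120.0458 93.0932` with mm width/height → 1 unit = 1 mm. Flip: y_m = 93.0932 − y_svg.

**Shape 1** — `<polygon>` closed polygon, stroke `#0000ff` → cut (S715, F765). Machine vertices: (81.0541,70.5460) → (89.7269,74.9515) → (12.9973,54.3767) → (81.0541,70.5460). Closed: final G1 returns to the first vertex.

**Shape 2** — `<path>` regular polygon, stroke `#000000` → engrave (S267, F3978). Machine vertices: (72.5593,46.8800) → (48.1795,33.9923) → (24.8285,48.6620) → (25.8573,76.2194) → (50.2371,89.1071) → (73.5881,74.4374) → (72.5593,46.8800). Closed: final G1 returns to the first vertex.

**Shape 3** — `<path>` quadratic bezier, stroke `#ff8800` → score (S386, F1817). Control points (SVG): P0=(36.6730,66.7265), P1=(86.8738,103.3410), P2=(87.3924,78.7643); sampled at t=k/3. Machine vertices: (36.6730,26.3667) → (64.6200,8.7561) → (81.5264,4.7435) → (87.3924,14.3289). Open path.

(bCNC post)
(Date: synthetic)
G21
G90
G00 X81.0541 Y70.5460
M3 S715
G1 X89.7269 Y74.9515 F765
G1 X12.9973 Y54.3767
G1 X81.0541 Y70.5460
M5
G00 X72.5593 Y46.8800
M3 S267
G1 X48.1795 Y33.9923 F3978
G1 X24.8285 Y48.6620
G1 X25.8573 Y76.2194
G1 X50.2371 Y89.1071
G1 X73.5881 Y74.4374
G1 X72.5593 Y46.8800
M5
G00 X36.6730 Y26.3667
M3 S386
G1 X64.6200 Y8.7561 F1817
G1 X81.5264 Y4.7435
G1 X87.3924 Y14.3289
M5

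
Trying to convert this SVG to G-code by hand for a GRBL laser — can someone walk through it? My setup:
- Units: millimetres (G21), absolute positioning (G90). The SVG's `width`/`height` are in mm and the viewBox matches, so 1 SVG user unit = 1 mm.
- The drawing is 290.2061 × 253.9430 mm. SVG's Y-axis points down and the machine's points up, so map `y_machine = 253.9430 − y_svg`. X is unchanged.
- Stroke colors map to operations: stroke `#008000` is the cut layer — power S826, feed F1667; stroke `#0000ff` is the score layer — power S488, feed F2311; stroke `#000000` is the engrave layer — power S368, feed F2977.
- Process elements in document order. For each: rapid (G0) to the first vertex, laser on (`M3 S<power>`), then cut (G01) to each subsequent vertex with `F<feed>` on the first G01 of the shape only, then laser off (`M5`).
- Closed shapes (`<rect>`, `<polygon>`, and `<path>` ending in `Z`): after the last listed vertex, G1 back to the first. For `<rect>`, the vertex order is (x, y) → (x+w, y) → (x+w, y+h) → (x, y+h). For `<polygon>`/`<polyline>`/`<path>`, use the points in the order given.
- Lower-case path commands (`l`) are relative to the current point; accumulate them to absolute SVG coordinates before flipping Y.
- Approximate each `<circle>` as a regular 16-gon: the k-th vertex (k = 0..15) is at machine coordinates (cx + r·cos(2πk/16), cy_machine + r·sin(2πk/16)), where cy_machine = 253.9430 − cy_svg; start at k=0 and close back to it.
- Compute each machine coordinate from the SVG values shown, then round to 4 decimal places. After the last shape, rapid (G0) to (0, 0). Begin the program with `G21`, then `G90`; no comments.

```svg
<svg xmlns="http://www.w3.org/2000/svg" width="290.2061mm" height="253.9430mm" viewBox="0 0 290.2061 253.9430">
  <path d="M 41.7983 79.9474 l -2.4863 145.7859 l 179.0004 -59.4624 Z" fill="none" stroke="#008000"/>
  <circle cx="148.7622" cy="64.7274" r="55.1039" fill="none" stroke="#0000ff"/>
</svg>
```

G21
G90
G0 X41.7983 Y173.9956
M3 S826
G01 X39.3120 Y28.2097 F1667
G01 X218.3124 Y87.6721
G01 X41.7983 Y173.9956
M5
G0 X203.8661 Y189.2156
M3 S488
G01 X199.6716 Y210.3029 F2311
G01 X187.7265 Y228.1799
G01 X169.8495 Y240.1250
G01 X148.7622 Y244.3195
G01 X127.6749 Y240.1250
G01 X109.7979 Y228.1799
G01 X97.8528 Y210.3029
G01 X93.6583 Y189.2156
G01 X97.8528 Y168.1283
G01 X109.7979 Y150.2513
G01 X127.6749 Y138.3062
G01 X148.7622 Y134.1117
G01 X169.8495 Y138.3062
G01 X187.7265 Y150.2513
G01 X199.6716 Y168.1283
G01 X203.8661 Y189.2156
M5
G0 X0.0000 Y0.0000

Since the viewBox matches the mm dimensions, user units are millimetres directly. The only transform is the Y-flip y_m = 253.9430 − y_svg.

Shape 1 is a closed polygon drawn with `<path>`. Its stroke #008000 means cut at S826, F1667. After flipping Y the toolpath is (41.7983,173.9956) → (39.3120,28.2097) → (218.3124,87.6721) → (41.7983,173.9956), returning to the start.

Shape 2 is a circle drawn with `<circle>`. Its stroke #0000ff means score at S488, F2311. After flipping Y the toolpath is (203.8661,189.2156) → (199.6716,210.3029) → (187.7265,228.1799) → (169.8495,240.1250) → (148.7622,244.3195) → (127.6749,240.1250) → (109.7979,228.1799) → (97.8528,210.3029) → (93.6583,189.2156) → (97.8528,168.1283) → (109.7979,150.2513) → (127.6749,138.3062) → (148.7622,134.1117) → (169.8495,138.3062) → (187.7265,150.2513) → (199.6716,168.1283) → (203.8661,189.2156), returning to the start.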